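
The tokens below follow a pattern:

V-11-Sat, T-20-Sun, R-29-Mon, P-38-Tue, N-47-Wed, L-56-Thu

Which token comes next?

J-65-Fri

Letter goes V, T, R, P, N, L → J (letters move back 2 places in the alphabet).
Second component — +9 each step: 11, 20, 29, 38, 47, 56 → 65.
Day: runs through the weekdays Mon→Sun, so Sat, Sun, Mon, Tue, Wed, Thu → Fri.
So the next token is J-65-Fri.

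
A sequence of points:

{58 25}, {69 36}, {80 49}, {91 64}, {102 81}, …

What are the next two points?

{113 100}, {124 121}

For the first part, +11 each step: 58, 69, 80, 91, 102 → 113 → 124.
Second part: perfect squares: 5², 6², 7², …, so 25, 36, 49, 64, 81 → 100 → 121.
Putting the parts together: {113 100} and then {124 121}.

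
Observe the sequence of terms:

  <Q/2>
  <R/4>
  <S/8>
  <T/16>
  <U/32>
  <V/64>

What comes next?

<W/128>

For the letter, letters move forward 1 place in the alphabet: Q, R, S, T, U, V → W.
For the second coordinate, ×2 each step: 2, 4, 8, 16, 32, 64 → 128.
So the next term is <W/128>.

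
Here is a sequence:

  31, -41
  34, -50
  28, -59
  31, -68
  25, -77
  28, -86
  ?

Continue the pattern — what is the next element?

First entry — alternating steps +3, −6, +3, −6, …: 31, 34, 28, 31, 25, 28 → 22.
Second entry: -41, -50, -59, -68, -77, -86 → -95 (−9 each step).
Putting it together: 22, -95.

22, -95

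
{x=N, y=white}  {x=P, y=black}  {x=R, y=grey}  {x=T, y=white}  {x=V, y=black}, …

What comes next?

{x=X, y=grey}

X — letters move forward 2 places in the alphabet: N, P, R, T, V → X.
Y goes white, black, grey, white, black → grey (repeats white → black → grey).
Putting it together: {x=X, y=grey}.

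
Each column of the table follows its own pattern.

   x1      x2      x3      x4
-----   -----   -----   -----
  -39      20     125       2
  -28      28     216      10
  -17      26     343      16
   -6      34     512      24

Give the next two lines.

5  32  729  30; 16  40  1000  38

Column x1: +11 each step, so -39, -28, -17, -6 → 5 → 16.
Column x2 — alternating steps +8, −2, +8, −2, …: 20, 28, 26, 34 → 32 → 40.
Column x3 goes 125, 216, 343, 512 → 729 → 1000 (perfect cubes: 5³, 6³, 7³, …).
For the column x4, alternating steps +8, +6, +8, +6, …: 2, 10, 16, 24 → 30 → 38.
So the next two lines are 5  32  729  30 and 16  40  1000  38.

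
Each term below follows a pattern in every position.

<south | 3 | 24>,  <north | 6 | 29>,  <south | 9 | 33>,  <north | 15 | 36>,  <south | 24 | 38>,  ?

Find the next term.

<north | 39 | 39>

Direction: alternates south ↔ north, so south, north, south, north, south → north.
Second value: 3, 6, 9, 15, 24 → 39 (each term is the sum of the two before it).
Third value: differences are 5, 4, 3, … (decreasing by 1 each time); 24, 29, 33, 36, 38 → 39.
So the next term is <north | 39 | 39>.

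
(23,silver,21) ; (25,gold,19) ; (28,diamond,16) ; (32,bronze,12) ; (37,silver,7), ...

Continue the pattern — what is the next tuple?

First value: differences are 2, 3, 4, … (increasing by 1 each time), so 23, 25, 28, 32, 37 → 43.
For the rank, repeats silver → gold → diamond → bronze: silver, gold, diamond, bronze, silver → gold.
Third value: 21, 19, 16, 12, 7 → 1 (together with the first value always sums to 44).
Combining the parts gives (43,gold,1).

(43,gold,1)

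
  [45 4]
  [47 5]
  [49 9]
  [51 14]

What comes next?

First slot: 45, 47, 49, 51 → 53 (+2 each step).
Second slot: 4, 5, 9, 14 → 23 (each term is the sum of the two before it).
Combining the parts gives [53 23].

[53 23]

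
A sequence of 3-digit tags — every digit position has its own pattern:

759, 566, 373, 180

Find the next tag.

997

First digit: −2 each step, mod 10; 7, 5, 3, 1 → 9.
Second digit — +1 each step, mod 10: 5, 6, 7, 8 → 9.
Third digit: −3 each step, mod 10, so 9, 6, 3, 0 → 7.
Combining the parts gives 997.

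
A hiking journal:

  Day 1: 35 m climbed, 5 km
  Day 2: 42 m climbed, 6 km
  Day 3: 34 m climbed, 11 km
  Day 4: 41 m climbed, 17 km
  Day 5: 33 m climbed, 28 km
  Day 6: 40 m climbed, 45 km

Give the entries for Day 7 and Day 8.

For the m climbed, alternating steps +7, −8, +7, −8, …: 35, 42, 34, 41, 33, 40 → 32 → 39.
Km: 5, 6, 11, 17, 28, 45 → 73 → 118 (each term is the sum of the two before it).
So the next two records are 32 m climbed, 73 km and 39 m climbed, 118 km.

32 m climbed, 73 km; 39 m climbed, 118 km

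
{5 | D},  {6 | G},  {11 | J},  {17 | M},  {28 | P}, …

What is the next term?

First value — each term is the sum of the two before it: 5, 6, 11, 17, 28 → 45.
Letter — letters move forward 3 places in the alphabet: D, G, J, M, P → S.
So the next term is {45 | S}.

{45 | S}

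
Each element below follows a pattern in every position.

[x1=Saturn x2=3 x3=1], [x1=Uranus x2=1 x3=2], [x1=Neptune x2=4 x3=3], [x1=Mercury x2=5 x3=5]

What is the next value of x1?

Venus

For the x1, runs through the planets Mercury→Neptune: Saturn, Uranus, Neptune, Mercury → Venus.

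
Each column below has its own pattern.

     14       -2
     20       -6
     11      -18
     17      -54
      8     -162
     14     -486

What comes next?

5  -1458

First component — alternating steps +6, −9, +6, −9, …: 14, 20, 11, 17, 8, 14 → 5.
For the second component, ×3 each step: -2, -6, -18, -54, -162, -486 → -1458.
So the next row is 5  -1458.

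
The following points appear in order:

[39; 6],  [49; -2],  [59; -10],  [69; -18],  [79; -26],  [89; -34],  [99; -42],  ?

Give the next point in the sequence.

First coordinate: +10 each step; 39, 49, 59, 69, 79, 89, 99 → 109.
For the second coordinate, −8 each step: 6, -2, -10, -18, -26, -34, -42 → -50.
Putting it together: [109; -50].

[109; -50]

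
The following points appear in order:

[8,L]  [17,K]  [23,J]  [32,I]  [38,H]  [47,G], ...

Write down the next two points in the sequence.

For the first part, alternating steps +9, +6, +9, +6, …: 8, 17, 23, 32, 38, 47 → 53 → 62.
Letter: letters move back 1 place in the alphabet, so L, K, J, I, H, G → F → E.
Putting the parts together: [53,F] and then [62,E].

[53,F], [62,E]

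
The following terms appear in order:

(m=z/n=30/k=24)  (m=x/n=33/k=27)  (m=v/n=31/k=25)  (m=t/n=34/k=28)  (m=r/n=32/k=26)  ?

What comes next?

M — letters move back 2 places in the alphabet: z, x, v, t, r → p.
N: alternating steps +3, −2, +3, −2, …; 30, 33, 31, 34, 32 → 35.
For the k, always 6 less than the n: 24, 27, 25, 28, 26 → 29.
Combining the parts gives (m=p/n=35/k=29).

(m=p/n=35/k=29)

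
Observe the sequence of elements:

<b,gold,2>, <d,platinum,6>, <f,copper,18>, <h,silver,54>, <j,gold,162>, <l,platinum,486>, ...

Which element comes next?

<n,copper,1458>

For the letter, letters move forward 2 places in the alphabet: b, d, f, h, j, l → n.
Metal: repeats gold → platinum → copper → silver, so gold, platinum, copper, silver, gold, platinum → copper.
Third component: ×3 each step; 2, 6, 18, 54, 162, 486 → 1458.
Putting it together: <n,copper,1458>.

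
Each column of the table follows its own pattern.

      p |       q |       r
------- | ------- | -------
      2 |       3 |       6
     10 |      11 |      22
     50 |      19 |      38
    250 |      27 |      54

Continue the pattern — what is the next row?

Column p — ×5 each step: 2, 10, 50, 250 → 1250.
Column q: +8 each step; 3, 11, 19, 27 → 35.
Column r goes 6, 22, 38, 54 → 70 (always 2 × the column q).
Putting it together: 1250  35  70.

1250  35  70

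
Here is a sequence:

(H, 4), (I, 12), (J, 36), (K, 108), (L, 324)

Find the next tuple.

Letter: letters move forward 1 place in the alphabet, so H, I, J, K, L → M.
Second value — ×3 each step: 4, 12, 36, 108, 324 → 972.
Combining the parts gives (M, 972).

(M, 972)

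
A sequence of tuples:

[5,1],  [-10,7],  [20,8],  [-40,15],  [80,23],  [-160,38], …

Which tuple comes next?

For the first entry, ×(-2) each step: 5, -10, 20, -40, 80, -160 → 320.
Second entry goes 1, 7, 8, 15, 23, 38 → 61 (each term is the sum of the two before it).
So the next tuple is [320,61].

[320,61]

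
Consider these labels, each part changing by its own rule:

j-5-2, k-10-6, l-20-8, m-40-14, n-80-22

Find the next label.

o-160-36

Letter: letters move forward 1 place in the alphabet, so j, k, l, m, n → o.
Second component: ×2 each step; 5, 10, 20, 40, 80 → 160.
Third component: 2, 6, 8, 14, 22 → 36 (each term is the sum of the two before it).
Combining the parts gives o-160-36.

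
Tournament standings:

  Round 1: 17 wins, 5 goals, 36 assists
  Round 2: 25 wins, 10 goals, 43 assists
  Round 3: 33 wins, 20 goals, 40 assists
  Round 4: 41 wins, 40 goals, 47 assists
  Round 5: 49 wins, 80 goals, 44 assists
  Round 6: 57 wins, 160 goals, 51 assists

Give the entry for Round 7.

For the wins, +8 each step: 17, 25, 33, 41, 49, 57 → 65.
Goals — ×2 each step: 5, 10, 20, 40, 80, 160 → 320.
Assists: alternating steps +7, −3, +7, −3, …; 36, 43, 40, 47, 44, 51 → 48.
Combining the parts gives 65 wins, 320 goals, 48 assists.

65 wins, 320 goals, 48 assists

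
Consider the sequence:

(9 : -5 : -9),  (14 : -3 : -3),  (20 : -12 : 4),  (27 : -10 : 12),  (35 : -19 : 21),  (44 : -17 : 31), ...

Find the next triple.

First value — differences are 5, 6, 7, … (increasing by 1 each time): 9, 14, 20, 27, 35, 44 → 54.
Second value: alternating steps +2, −9, +2, −9, …; -5, -3, -12, -10, -19, -17 → -26.
Third value: differences are 6, 7, 8, … (increasing by 1 each time), so -9, -3, 4, 12, 21, 31 → 42.
Combining the parts gives (54 : -26 : 42).

(54 : -26 : 42)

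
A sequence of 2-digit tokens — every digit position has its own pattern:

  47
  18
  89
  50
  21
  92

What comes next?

63

First digit: 4, 1, 8, 5, 2, 9 → 6 (−3 each step, mod 10).
For the second digit, +1 each step, mod 10: 7, 8, 9, 0, 1, 2 → 3.
So the next token is 63.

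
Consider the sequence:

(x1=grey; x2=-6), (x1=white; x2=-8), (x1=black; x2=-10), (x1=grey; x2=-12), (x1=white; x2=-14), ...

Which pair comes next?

For the x1, repeats grey → white → black: grey, white, black, grey, white → black.
X2: −2 each step, so -6, -8, -10, -12, -14 → -16.
So the next pair is (x1=black; x2=-16).

(x1=black; x2=-16)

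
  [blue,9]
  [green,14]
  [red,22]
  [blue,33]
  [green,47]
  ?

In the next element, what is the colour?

red

For the colour, repeats blue → green → red: blue, green, red, blue, green → red.
Second coordinate — differences are 5, 8, 11, … (increasing by 3 each time): 9, 14, 22, 33, 47 → 64.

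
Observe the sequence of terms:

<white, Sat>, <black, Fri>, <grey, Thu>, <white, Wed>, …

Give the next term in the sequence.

Shade — repeats white → black → grey: white, black, grey, white → black.
Day: runs backward through the weekdays Mon→Sun, so Sat, Fri, Thu, Wed → Tue.
Combining the parts gives <black, Tue>.

<black, Tue>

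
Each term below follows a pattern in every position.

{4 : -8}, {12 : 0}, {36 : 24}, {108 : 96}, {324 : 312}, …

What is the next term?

{972 : 960}

First slot: 4, 12, 36, 108, 324 → 972 (×3 each step).
Second slot — always 12 less than the first slot: -8, 0, 24, 96, 312 → 960.
Combining the parts gives {972 : 960}.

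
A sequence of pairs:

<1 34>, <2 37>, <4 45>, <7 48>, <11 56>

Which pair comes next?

<16 59>

First coordinate: differences are 1, 2, 3, … (increasing by 1 each time), so 1, 2, 4, 7, 11 → 16.
Second coordinate: alternating steps +3, +8, +3, +8, …, so 34, 37, 45, 48, 56 → 59.
So the next pair is <16 59>.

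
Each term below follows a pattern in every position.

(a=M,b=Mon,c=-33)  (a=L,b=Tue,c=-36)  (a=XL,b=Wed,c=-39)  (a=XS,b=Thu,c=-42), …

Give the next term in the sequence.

A: runs through clothing sizes XS→XL, so M, L, XL, XS → S.
B: runs through the weekdays Mon→Sun, so Mon, Tue, Wed, Thu → Fri.
C: -33, -36, -39, -42 → -45 (−3 each step).
Putting it together: (a=S,b=Fri,c=-45).

(a=S,b=Fri,c=-45)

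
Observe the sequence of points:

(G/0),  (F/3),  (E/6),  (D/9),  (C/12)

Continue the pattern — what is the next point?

Letter goes G, F, E, D, C → B (letters move back 1 place in the alphabet).
Second component — +3 each step: 0, 3, 6, 9, 12 → 15.
Combining the parts gives (B/15).

(B/15)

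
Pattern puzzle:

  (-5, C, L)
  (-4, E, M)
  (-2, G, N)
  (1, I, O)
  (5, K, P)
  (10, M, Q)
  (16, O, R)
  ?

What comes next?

(23, Q, S)

For the first part, differences are 1, 2, 3, … (increasing by 1 each time): -5, -4, -2, 1, 5, 10, 16 → 23.
First letter: letters move forward 2 places in the alphabet, so C, E, G, I, K, M, O → Q.
For the second letter, letters move forward 1 place in the alphabet: L, M, N, O, P, Q, R → S.
So the next triple is (23, Q, S).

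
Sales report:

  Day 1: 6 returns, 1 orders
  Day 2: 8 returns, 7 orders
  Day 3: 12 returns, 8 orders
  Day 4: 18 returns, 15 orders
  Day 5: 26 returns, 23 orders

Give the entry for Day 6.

Returns goes 6, 8, 12, 18, 26 → 36 (differences are 2, 4, 6, … (increasing by 2 each time)).
Orders — each term is the sum of the two before it: 1, 7, 8, 15, 23 → 38.
So the next row is 36 returns, 38 orders.

36 returns, 38 orders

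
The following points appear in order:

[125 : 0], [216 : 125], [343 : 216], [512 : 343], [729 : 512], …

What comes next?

[1000 : 729]

First coordinate — perfect cubes: 5³, 6³, 7³, …: 125, 216, 343, 512, 729 → 1000.
For the second coordinate, always the previous value of the first coordinate: 0, 125, 216, 343, 512 → 729.
So the next point is [1000 : 729].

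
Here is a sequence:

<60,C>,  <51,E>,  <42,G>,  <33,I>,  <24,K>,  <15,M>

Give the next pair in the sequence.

First slot: 60, 51, 42, 33, 24, 15 → 6 (−9 each step).
Letter — letters move forward 2 places in the alphabet: C, E, G, I, K, M → O.
Putting it together: <6,O>.

<6,O>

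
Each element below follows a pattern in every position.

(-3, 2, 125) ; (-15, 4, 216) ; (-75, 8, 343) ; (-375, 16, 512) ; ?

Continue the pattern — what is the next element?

(-1875, 32, 729)

First value: ×5 each step, so -3, -15, -75, -375 → -1875.
Second value: ×2 each step, so 2, 4, 8, 16 → 32.
For the third value, perfect cubes: 5³, 6³, 7³, …: 125, 216, 343, 512 → 729.
Combining the parts gives (-1875, 32, 729).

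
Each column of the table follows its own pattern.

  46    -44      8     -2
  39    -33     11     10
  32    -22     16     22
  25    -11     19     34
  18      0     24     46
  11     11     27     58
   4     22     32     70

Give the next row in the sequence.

First component: −7 each step, so 46, 39, 32, 25, 18, 11, 4 → -3.
Second component — +11 each step: -44, -33, -22, -11, 0, 11, 22 → 33.
Third component: alternating steps +3, +5, +3, +5, …; 8, 11, 16, 19, 24, 27, 32 → 35.
Fourth component: -2, 10, 22, 34, 46, 58, 70 → 82 (+12 each step).
So the next row is -3  33  35  82.

-3  33  35  82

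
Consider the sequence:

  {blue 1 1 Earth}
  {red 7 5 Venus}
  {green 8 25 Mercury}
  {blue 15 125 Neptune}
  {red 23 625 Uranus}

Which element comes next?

{green 38 3125 Saturn}

Colour: blue, red, green, blue, red → green (repeats blue → red → green).
Second coordinate — each term is the sum of the two before it: 1, 7, 8, 15, 23 → 38.
Third coordinate goes 1, 5, 25, 125, 625 → 3125 (×5 each step).
For the planet, runs backward through the planets Mercury→Neptune: Earth, Venus, Mercury, Neptune, Uranus → Saturn.
Putting it together: {green 38 3125 Saturn}.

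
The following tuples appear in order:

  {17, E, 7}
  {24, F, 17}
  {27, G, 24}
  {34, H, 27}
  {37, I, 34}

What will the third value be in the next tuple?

First value goes 17, 24, 27, 34, 37 → 44 (alternating steps +7, +3, +7, +3, …).
Letter goes E, F, G, H, I → J (letters move forward 1 place in the alphabet).
For the third value, always the previous value of the first value: 7, 17, 24, 27, 34 → 37.

37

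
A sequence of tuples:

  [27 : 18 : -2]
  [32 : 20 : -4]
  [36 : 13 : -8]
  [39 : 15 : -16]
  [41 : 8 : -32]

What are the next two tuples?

First entry: differences are 5, 4, 3, … (decreasing by 1 each time), so 27, 32, 36, 39, 41 → 42 → 42.
Second entry: alternating steps +2, −7, +2, −7, …, so 18, 20, 13, 15, 8 → 10 → 3.
Third entry: -2, -4, -8, -16, -32 → -64 → -128 (×2 each step).
Putting the parts together: [42 : 10 : -64] and then [42 : 3 : -128].

[42 : 10 : -64], [42 : 3 : -128]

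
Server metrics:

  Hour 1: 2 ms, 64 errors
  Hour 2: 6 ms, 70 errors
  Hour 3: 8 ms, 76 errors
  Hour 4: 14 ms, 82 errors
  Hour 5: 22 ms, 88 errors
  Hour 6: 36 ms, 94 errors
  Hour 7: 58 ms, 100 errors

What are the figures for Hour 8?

94 ms, 106 errors

Ms: 2, 6, 8, 14, 22, 36, 58 → 94 (each term is the sum of the two before it).
For the errors, +6 each step: 64, 70, 76, 82, 88, 94, 100 → 106.
Putting it together: 94 ms, 106 errors.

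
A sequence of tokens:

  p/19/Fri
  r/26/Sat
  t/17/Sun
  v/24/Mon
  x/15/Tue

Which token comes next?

Letter goes p, r, t, v, x → z (letters move forward 2 places in the alphabet).
Second component: 19, 26, 17, 24, 15 → 22 (alternating steps +7, −9, +7, −9, …).
For the day, runs through the weekdays Mon→Sun: Fri, Sat, Sun, Mon, Tue → Wed.
Putting it together: z/22/Wed.

z/22/Wed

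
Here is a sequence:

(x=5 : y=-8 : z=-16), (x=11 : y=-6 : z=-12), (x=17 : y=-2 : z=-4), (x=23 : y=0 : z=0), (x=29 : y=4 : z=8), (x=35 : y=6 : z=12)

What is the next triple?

(x=41 : y=10 : z=20)

X: +6 each step; 5, 11, 17, 23, 29, 35 → 41.
Y: -8, -6, -2, 0, 4, 6 → 10 (alternating steps +2, +4, +2, +4, …).
Z — always 2 × the y: -16, -12, -4, 0, 8, 12 → 20.
Combining the parts gives (x=41 : y=10 : z=20).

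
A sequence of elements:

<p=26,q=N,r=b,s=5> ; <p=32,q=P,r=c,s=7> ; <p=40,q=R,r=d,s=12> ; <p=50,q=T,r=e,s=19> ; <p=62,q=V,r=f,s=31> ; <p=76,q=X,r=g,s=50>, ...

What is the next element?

P — differences are 6, 8, 10, … (increasing by 2 each time): 26, 32, 40, 50, 62, 76 → 92.
Q: N, P, R, T, V, X → Z (letters move forward 2 places in the alphabet).
R goes b, c, d, e, f, g → h (letters move forward 1 place in the alphabet).
S: each term is the sum of the two before it; 5, 7, 12, 19, 31, 50 → 81.
Combining the parts gives <p=92,q=Z,r=h,s=81>.

<p=92,q=Z,r=h,s=81>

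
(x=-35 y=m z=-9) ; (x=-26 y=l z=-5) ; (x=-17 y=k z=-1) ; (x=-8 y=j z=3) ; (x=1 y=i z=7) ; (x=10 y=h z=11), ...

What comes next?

(x=19 y=g z=15)

X: -35, -26, -17, -8, 1, 10 → 19 (+9 each step).
For the y, letters move back 1 place in the alphabet: m, l, k, j, i, h → g.
Z: +4 each step, so -9, -5, -1, 3, 7, 11 → 15.
So the next element is (x=19 y=g z=15).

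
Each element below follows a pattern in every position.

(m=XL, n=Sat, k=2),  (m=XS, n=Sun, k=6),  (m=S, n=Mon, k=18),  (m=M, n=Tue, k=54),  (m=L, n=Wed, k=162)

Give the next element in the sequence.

(m=XL, n=Thu, k=486)

M: runs through clothing sizes XS→XL; XL, XS, S, M, L → XL.
N: Sat, Sun, Mon, Tue, Wed → Thu (runs through the weekdays Mon→Sun).
For the k, ×3 each step: 2, 6, 18, 54, 162 → 486.
Putting it together: (m=XL, n=Thu, k=486).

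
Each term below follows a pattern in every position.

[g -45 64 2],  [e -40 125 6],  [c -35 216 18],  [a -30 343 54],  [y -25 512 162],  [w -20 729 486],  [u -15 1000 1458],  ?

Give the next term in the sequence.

[s -10 1331 4374]

For the letter, letters move back 2 places in the alphabet, wrapping A→Z: g, e, c, a, y, w, u → s.
For the second coordinate, +5 each step: -45, -40, -35, -30, -25, -20, -15 → -10.
Third coordinate: 64, 125, 216, 343, 512, 729, 1000 → 1331 (perfect cubes: 4³, 5³, 6³, …).
For the fourth coordinate, ×3 each step: 2, 6, 18, 54, 162, 486, 1458 → 4374.
Putting it together: [s -10 1331 4374].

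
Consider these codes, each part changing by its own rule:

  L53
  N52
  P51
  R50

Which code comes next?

Letter: L, N, P, R → T (letters move forward 2 places in the alphabet).
Second component: −1 each step; 53, 52, 51, 50 → 49.
So the next code is T49.

T49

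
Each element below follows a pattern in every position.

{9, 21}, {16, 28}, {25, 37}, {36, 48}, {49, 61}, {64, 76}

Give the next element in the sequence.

For the first part, perfect squares: 3², 4², 5², …: 9, 16, 25, 36, 49, 64 → 81.
For the second part, always 12 more than the first part: 21, 28, 37, 48, 61, 76 → 93.
So the next element is {81, 93}.

{81, 93}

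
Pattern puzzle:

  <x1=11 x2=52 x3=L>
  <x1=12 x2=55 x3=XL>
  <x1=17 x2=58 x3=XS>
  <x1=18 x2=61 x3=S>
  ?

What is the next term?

For the x1, alternating steps +1, +5, +1, +5, …: 11, 12, 17, 18 → 23.
For the x2, +3 each step: 52, 55, 58, 61 → 64.
X3: runs through clothing sizes XS→XL, so L, XL, XS, S → M.
So the next term is <x1=23 x2=64 x3=M>.

<x1=23 x2=64 x3=M>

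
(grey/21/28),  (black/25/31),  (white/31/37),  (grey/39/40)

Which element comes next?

Shade: repeats grey → black → white, so grey, black, white, grey → black.
Second slot: 21, 25, 31, 39 → 49 (differences are 4, 6, 8, … (increasing by 2 each time)).
For the third slot, alternating steps +3, +6, +3, +6, …: 28, 31, 37, 40 → 46.
So the next element is (black/49/46).

(black/49/46)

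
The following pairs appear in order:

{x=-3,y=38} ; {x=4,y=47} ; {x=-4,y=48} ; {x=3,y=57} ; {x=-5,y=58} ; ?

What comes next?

For the x, alternating steps +7, −8, +7, −8, …: -3, 4, -4, 3, -5 → 2.
Y: 38, 47, 48, 57, 58 → 67 (alternating steps +9, +1, +9, +1, …).
So the next pair is {x=2,y=67}.

{x=2,y=67}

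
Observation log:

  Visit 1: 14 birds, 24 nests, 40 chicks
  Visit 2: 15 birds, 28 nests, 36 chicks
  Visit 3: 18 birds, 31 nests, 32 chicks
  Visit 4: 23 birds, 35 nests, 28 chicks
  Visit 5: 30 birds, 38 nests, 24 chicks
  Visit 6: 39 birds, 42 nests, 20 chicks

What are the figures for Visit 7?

Birds: 14, 15, 18, 23, 30, 39 → 50 (differences are 1, 3, 5, … (increasing by 2 each time)).
Nests goes 24, 28, 31, 35, 38, 42 → 45 (alternating steps +4, +3, +4, +3, …).
Chicks — −4 each step: 40, 36, 32, 28, 24, 20 → 16.
Combining the parts gives 50 birds, 45 nests, 16 chicks.

50 birds, 45 nests, 16 chicks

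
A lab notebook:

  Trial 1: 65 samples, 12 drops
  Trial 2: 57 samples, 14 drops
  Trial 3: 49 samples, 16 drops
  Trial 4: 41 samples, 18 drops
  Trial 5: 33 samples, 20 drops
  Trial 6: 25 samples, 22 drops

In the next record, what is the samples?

Samples goes 65, 57, 49, 41, 33, 25 → 17 (−8 each step).

17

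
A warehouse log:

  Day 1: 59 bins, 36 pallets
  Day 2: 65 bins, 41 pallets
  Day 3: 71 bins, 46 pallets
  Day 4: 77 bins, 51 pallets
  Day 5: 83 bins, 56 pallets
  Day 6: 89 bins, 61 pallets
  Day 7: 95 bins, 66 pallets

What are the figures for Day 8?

Bins: 59, 65, 71, 77, 83, 89, 95 → 101 (+6 each step).
Pallets: 36, 41, 46, 51, 56, 61, 66 → 71 (+5 each step).
Combining the parts gives 101 bins, 71 pallets.

101 bins, 71 pallets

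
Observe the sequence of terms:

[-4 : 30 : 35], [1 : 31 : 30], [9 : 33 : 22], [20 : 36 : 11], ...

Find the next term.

First entry — differences are 5, 8, 11, … (increasing by 3 each time): -4, 1, 9, 20 → 34.
Second entry: differences are 1, 2, 3, … (increasing by 1 each time), so 30, 31, 33, 36 → 40.
Third entry: together with the first entry always sums to 31, so 35, 30, 22, 11 → -3.
Combining the parts gives [34 : 40 : -3].

[34 : 40 : -3]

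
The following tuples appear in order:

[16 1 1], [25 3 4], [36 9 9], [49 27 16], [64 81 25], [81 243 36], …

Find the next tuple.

For the first entry, perfect squares: 4², 5², 6², …: 16, 25, 36, 49, 64, 81 → 100.
Second entry: 1, 3, 9, 27, 81, 243 → 729 (×3 each step).
Third entry: perfect squares: 1², 2², 3², …, so 1, 4, 9, 16, 25, 36 → 49.
Putting it together: [100 729 49].

[100 729 49]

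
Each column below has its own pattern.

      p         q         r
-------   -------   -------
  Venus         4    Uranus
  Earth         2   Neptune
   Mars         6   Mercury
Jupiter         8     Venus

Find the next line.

For the column p, runs through the planets Mercury→Neptune: Venus, Earth, Mars, Jupiter → Saturn.
Column q: each term is the sum of the two before it; 4, 2, 6, 8 → 14.
Column r — runs through the planets Mercury→Neptune: Uranus, Neptune, Mercury, Venus → Earth.
Putting it together: Saturn  14  Earth.

Saturn  14  Earth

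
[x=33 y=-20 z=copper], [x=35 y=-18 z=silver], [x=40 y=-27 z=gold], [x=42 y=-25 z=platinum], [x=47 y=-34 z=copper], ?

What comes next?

[x=49 y=-32 z=silver]

X: 33, 35, 40, 42, 47 → 49 (alternating steps +2, +5, +2, +5, …).
Y: -20, -18, -27, -25, -34 → -32 (alternating steps +2, −9, +2, −9, …).
Z: repeats copper → silver → gold → platinum, so copper, silver, gold, platinum, copper → silver.
Combining the parts gives [x=49 y=-32 z=silver].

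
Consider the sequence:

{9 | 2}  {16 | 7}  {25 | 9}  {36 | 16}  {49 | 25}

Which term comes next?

{64 | 41}

First component: 9, 16, 25, 36, 49 → 64 (perfect squares: 3², 4², 5², …).
Second component — each term is the sum of the two before it: 2, 7, 9, 16, 25 → 41.
Putting it together: {64 | 41}.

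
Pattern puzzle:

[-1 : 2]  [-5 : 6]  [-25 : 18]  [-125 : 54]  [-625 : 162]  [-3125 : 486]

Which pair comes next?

[-15625 : 1458]

First entry: -1, -5, -25, -125, -625, -3125 → -15625 (×5 each step).
Second entry: ×3 each step, so 2, 6, 18, 54, 162, 486 → 1458.
Combining the parts gives [-15625 : 1458].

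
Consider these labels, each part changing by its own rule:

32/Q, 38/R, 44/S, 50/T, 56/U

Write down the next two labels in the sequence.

62/V, 68/W

First component: +6 each step; 32, 38, 44, 50, 56 → 62 → 68.
Letter: letters move forward 1 place in the alphabet; Q, R, S, T, U → V → W.
Putting the parts together: 62/V and then 68/W.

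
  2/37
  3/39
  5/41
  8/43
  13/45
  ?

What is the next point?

21/47

First component: each term is the sum of the two before it, so 2, 3, 5, 8, 13 → 21.
Second component — +2 each step: 37, 39, 41, 43, 45 → 47.
Combining the parts gives 21/47.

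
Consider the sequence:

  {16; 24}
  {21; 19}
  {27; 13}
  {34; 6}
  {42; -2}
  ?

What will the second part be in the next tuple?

-11

First part — differences are 5, 6, 7, … (increasing by 1 each time): 16, 21, 27, 34, 42 → 51.
Second part goes 24, 19, 13, 6, -2 → -11 (together with the first part always sums to 40).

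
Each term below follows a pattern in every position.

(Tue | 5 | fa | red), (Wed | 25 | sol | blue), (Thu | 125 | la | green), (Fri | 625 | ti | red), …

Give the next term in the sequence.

For the day, runs through the weekdays Mon→Sun: Tue, Wed, Thu, Fri → Sat.
Second component — ×5 each step: 5, 25, 125, 625 → 3125.
For the note, runs through the solfège scale do→ti: fa, sol, la, ti → do.
Colour — repeats red → blue → green: red, blue, green, red → blue.
Putting it together: (Sat | 3125 | do | blue).

(Sat | 3125 | do | blue)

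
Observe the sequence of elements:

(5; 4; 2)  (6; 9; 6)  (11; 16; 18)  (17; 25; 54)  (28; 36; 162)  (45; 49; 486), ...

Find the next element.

First slot: 5, 6, 11, 17, 28, 45 → 73 (each term is the sum of the two before it).
Second slot — perfect squares: 2², 3², 4², …: 4, 9, 16, 25, 36, 49 → 64.
For the third slot, ×3 each step: 2, 6, 18, 54, 162, 486 → 1458.
Combining the parts gives (73; 64; 1458).

(73; 64; 1458)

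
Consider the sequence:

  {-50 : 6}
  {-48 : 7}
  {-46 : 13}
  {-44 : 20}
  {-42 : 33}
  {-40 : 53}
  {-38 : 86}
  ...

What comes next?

{-36 : 139}

For the first part, +2 each step: -50, -48, -46, -44, -42, -40, -38 → -36.
For the second part, each term is the sum of the two before it: 6, 7, 13, 20, 33, 53, 86 → 139.
Putting it together: {-36 : 139}.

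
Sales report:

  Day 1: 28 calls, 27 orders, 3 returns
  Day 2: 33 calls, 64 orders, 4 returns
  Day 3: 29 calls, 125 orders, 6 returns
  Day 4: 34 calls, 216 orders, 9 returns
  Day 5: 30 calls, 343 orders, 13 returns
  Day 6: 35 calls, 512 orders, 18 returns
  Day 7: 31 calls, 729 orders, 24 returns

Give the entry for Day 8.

Calls — alternating steps +5, −4, +5, −4, …: 28, 33, 29, 34, 30, 35, 31 → 36.
Orders: perfect cubes: 3³, 4³, 5³, …; 27, 64, 125, 216, 343, 512, 729 → 1000.
Returns: differences are 1, 2, 3, … (increasing by 1 each time), so 3, 4, 6, 9, 13, 18, 24 → 31.
So the next record is 36 calls, 1000 orders, 31 returns.

36 calls, 1000 orders, 31 returns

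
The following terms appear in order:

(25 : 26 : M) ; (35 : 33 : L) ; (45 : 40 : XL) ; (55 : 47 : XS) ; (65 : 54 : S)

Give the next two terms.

First entry: 25, 35, 45, 55, 65 → 75 → 85 (+10 each step).
For the second entry, +7 each step: 26, 33, 40, 47, 54 → 61 → 68.
Size — runs through clothing sizes XS→XL: M, L, XL, XS, S → M → L.
So the next two terms are (75 : 61 : M) and (85 : 68 : L).

(75 : 61 : M), (85 : 68 : L)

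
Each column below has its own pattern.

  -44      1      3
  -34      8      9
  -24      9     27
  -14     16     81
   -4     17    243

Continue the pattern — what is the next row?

First component — +10 each step: -44, -34, -24, -14, -4 → 6.
Second component: alternating steps +7, +1, +7, +1, …; 1, 8, 9, 16, 17 → 24.
Third component: ×3 each step; 3, 9, 27, 81, 243 → 729.
Combining the parts gives 6  24  729.

6  24  729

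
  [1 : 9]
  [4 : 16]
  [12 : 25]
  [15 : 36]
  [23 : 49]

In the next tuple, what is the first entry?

For the first entry, alternating steps +3, +8, +3, +8, …: 1, 4, 12, 15, 23 → 26.

26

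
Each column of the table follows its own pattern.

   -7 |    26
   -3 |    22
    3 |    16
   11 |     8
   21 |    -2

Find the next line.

First component goes -7, -3, 3, 11, 21 → 33 (differences are 4, 6, 8, … (increasing by 2 each time)).
Second component — together with the first component always sums to 19: 26, 22, 16, 8, -2 → -14.
Combining the parts gives 33  -14.

33  -14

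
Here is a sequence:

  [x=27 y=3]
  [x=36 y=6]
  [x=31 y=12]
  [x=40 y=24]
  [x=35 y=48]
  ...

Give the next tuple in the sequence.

X — alternating steps +9, −5, +9, −5, …: 27, 36, 31, 40, 35 → 44.
For the y, ×2 each step: 3, 6, 12, 24, 48 → 96.
So the next tuple is [x=44 y=96].

[x=44 y=96]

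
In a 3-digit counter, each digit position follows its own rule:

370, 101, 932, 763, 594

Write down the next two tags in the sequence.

325 then 156

First digit — −2 each step, mod 10: 3, 1, 9, 7, 5 → 3 → 1.
Second digit: +3 each step, mod 10, so 7, 0, 3, 6, 9 → 2 → 5.
Third digit goes 0, 1, 2, 3, 4 → 5 → 6 (+1 each step, mod 10).
Putting the parts together: 325 and then 156.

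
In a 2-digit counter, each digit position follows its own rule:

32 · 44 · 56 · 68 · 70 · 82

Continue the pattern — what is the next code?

94

First digit — +1 each step, mod 10: 3, 4, 5, 6, 7, 8 → 9.
For the second digit, +2 each step, mod 10: 2, 4, 6, 8, 0, 2 → 4.
Putting it together: 94.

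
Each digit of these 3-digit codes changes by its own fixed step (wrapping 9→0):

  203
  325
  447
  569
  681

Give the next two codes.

For the first digit, +1 each step, mod 10: 2, 3, 4, 5, 6 → 7 → 8.
Second digit: +2 each step, mod 10; 0, 2, 4, 6, 8 → 0 → 2.
Third digit goes 3, 5, 7, 9, 1 → 3 → 5 (+2 each step, mod 10).
So the next two codes are 703 and 825.

703, 825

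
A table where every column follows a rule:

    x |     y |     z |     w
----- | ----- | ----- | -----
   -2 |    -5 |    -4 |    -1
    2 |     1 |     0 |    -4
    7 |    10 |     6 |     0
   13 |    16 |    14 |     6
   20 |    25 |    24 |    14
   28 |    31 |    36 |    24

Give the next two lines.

37  40  50  36; 47  46  66  50

For the column x, differences are 4, 5, 6, … (increasing by 1 each time): -2, 2, 7, 13, 20, 28 → 37 → 47.
For the column y, alternating steps +6, +9, +6, +9, …: -5, 1, 10, 16, 25, 31 → 40 → 46.
Column z: -4, 0, 6, 14, 24, 36 → 50 → 66 (differences are 4, 6, 8, … (increasing by 2 each time)).
Column w goes -1, -4, 0, 6, 14, 24 → 36 → 50 (always the previous value of the column z).
Putting the parts together: 37  40  50  36 and then 47  46  66  50.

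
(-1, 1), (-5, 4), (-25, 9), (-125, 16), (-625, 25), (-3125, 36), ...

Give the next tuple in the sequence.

First coordinate: -1, -5, -25, -125, -625, -3125 → -15625 (×5 each step).
Second coordinate: 1, 4, 9, 16, 25, 36 → 49 (perfect squares: 1², 2², 3², …).
Combining the parts gives (-15625, 49).

(-15625, 49)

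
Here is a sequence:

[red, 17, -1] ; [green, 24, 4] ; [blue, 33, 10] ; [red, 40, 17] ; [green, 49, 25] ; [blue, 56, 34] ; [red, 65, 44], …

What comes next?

[green, 72, 55]

Colour: repeats red → green → blue; red, green, blue, red, green, blue, red → green.
Second slot: alternating steps +7, +9, +7, +9, …, so 17, 24, 33, 40, 49, 56, 65 → 72.
Third slot: -1, 4, 10, 17, 25, 34, 44 → 55 (differences are 5, 6, 7, … (increasing by 1 each time)).
Combining the parts gives [green, 72, 55].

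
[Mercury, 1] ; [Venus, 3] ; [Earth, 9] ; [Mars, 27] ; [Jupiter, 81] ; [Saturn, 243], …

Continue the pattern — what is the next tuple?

[Uranus, 729]

Planet: runs through the planets Mercury→Neptune, so Mercury, Venus, Earth, Mars, Jupiter, Saturn → Uranus.
Second coordinate — ×3 each step: 1, 3, 9, 27, 81, 243 → 729.
Putting it together: [Uranus, 729].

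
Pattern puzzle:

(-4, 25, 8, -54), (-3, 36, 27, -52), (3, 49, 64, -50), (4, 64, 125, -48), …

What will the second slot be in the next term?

81

For the second slot, perfect squares: 5², 6², 7², …: 25, 36, 49, 64 → 81.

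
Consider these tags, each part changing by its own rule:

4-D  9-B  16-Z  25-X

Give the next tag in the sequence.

First component: perfect squares: 2², 3², 4², …; 4, 9, 16, 25 → 36.
Letter: letters move back 2 places in the alphabet, wrapping A→Z, so D, B, Z, X → V.
Combining the parts gives 36-V.

36-V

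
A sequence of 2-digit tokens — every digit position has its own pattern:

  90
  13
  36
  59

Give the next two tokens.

72, 95

First digit: +2 each step, mod 10; 9, 1, 3, 5 → 7 → 9.
Second digit: +3 each step, mod 10; 0, 3, 6, 9 → 2 → 5.
So the next two tokens are 72 and 95.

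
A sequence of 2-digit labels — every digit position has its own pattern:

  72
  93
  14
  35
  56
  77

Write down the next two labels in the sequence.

First digit: 7, 9, 1, 3, 5, 7 → 9 → 1 (+2 each step, mod 10).
Second digit: +1 each step, mod 10; 2, 3, 4, 5, 6, 7 → 8 → 9.
Putting the parts together: 98 and then 19.

98, 19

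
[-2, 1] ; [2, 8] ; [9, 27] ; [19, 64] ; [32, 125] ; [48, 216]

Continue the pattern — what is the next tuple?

[67, 343]

For the first slot, differences are 4, 7, 10, … (increasing by 3 each time): -2, 2, 9, 19, 32, 48 → 67.
Second slot: 1, 8, 27, 64, 125, 216 → 343 (perfect cubes: 1³, 2³, 3³, …).
So the next tuple is [67, 343].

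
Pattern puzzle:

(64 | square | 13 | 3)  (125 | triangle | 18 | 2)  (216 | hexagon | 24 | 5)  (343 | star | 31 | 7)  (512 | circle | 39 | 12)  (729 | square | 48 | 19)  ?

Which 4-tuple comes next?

First coordinate: 64, 125, 216, 343, 512, 729 → 1000 (perfect cubes: 4³, 5³, 6³, …).
Shape: repeats square → triangle → hexagon → star → circle; square, triangle, hexagon, star, circle, square → triangle.
Third coordinate: 13, 18, 24, 31, 39, 48 → 58 (differences are 5, 6, 7, … (increasing by 1 each time)).
Fourth coordinate goes 3, 2, 5, 7, 12, 19 → 31 (each term is the sum of the two before it).
Combining the parts gives (1000 | triangle | 58 | 31).

(1000 | triangle | 58 | 31)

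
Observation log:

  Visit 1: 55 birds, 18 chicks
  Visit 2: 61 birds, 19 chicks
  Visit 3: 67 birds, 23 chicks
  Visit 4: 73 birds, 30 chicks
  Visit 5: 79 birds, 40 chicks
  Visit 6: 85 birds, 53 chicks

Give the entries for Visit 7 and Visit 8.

91 birds, 69 chicks; 97 birds, 88 chicks

Birds: +6 each step; 55, 61, 67, 73, 79, 85 → 91 → 97.
Chicks — differences are 1, 4, 7, … (increasing by 3 each time): 18, 19, 23, 30, 40, 53 → 69 → 88.
Putting the parts together: 91 birds, 69 chicks and then 97 birds, 88 chicks.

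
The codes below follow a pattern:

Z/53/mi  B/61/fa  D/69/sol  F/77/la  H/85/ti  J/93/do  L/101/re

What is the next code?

Letter: letters move forward 2 places in the alphabet, wrapping Z→A; Z, B, D, F, H, J, L → N.
Second component: 53, 61, 69, 77, 85, 93, 101 → 109 (+8 each step).
Note: runs through the solfège scale do→ti, so mi, fa, sol, la, ti, do, re → mi.
Combining the parts gives N/109/mi.

N/109/mi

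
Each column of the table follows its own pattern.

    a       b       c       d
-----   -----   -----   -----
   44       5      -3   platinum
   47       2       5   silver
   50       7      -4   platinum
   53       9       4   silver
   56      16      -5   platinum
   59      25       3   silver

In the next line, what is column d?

platinum

Column d — alternates platinum ↔ silver: platinum, silver, platinum, silver, platinum, silver → platinum.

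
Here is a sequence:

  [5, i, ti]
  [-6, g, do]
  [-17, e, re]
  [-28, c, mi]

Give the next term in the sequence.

[-39, a, fa]

For the first slot, −11 each step: 5, -6, -17, -28 → -39.
Letter: i, g, e, c → a (letters move back 2 places in the alphabet).
Note: runs through the solfège scale do→ti, so ti, do, re, mi → fa.
So the next term is [-39, a, fa].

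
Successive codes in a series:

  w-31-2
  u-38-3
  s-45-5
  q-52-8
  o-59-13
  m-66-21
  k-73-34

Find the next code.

Letter goes w, u, s, q, o, m, k → i (letters move back 2 places in the alphabet).
Second component: +7 each step; 31, 38, 45, 52, 59, 66, 73 → 80.
Third component: each term is the sum of the two before it; 2, 3, 5, 8, 13, 21, 34 → 55.
So the next code is i-80-55.

i-80-55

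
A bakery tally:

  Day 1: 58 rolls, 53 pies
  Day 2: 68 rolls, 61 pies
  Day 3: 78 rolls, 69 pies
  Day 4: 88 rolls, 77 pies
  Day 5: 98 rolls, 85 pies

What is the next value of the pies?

93

Rolls: 58, 68, 78, 88, 98 → 108 (+10 each step).
Pies: +8 each step, so 53, 61, 69, 77, 85 → 93.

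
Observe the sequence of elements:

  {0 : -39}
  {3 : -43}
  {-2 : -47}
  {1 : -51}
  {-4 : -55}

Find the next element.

{-1 : -59}

First coordinate — alternating steps +3, −5, +3, −5, …: 0, 3, -2, 1, -4 → -1.
Second coordinate goes -39, -43, -47, -51, -55 → -59 (−4 each step).
Combining the parts gives {-1 : -59}.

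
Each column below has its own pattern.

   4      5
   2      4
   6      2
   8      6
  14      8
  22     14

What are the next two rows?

For the first component, each term is the sum of the two before it: 4, 2, 6, 8, 14, 22 → 36 → 58.
Second component: always the previous value of the first component; 5, 4, 2, 6, 8, 14 → 22 → 36.
So the next two rows are 36  22 and 58  36.

36  22; 58  36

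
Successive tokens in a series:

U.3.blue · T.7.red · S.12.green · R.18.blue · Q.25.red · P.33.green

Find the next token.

Letter goes U, T, S, R, Q, P → O (letters move back 1 place in the alphabet).
Second component goes 3, 7, 12, 18, 25, 33 → 42 (differences are 4, 5, 6, … (increasing by 1 each time)).
Colour: repeats blue → red → green; blue, red, green, blue, red, green → blue.
So the next token is O.42.blue.

O.42.blue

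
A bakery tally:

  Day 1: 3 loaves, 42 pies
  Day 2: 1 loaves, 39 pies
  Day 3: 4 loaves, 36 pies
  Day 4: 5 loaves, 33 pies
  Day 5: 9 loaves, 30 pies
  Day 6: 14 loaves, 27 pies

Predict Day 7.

23 loaves, 24 pies

Loaves: each term is the sum of the two before it, so 3, 1, 4, 5, 9, 14 → 23.
Pies: 42, 39, 36, 33, 30, 27 → 24 (−3 each step).
Combining the parts gives 23 loaves, 24 pies.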